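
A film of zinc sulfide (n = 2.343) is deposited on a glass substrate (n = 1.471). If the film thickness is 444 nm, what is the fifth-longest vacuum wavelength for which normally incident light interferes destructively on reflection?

416 nm

Ray reflecting at the top interface goes from n = 1.0 toward n = 2.343: a half-wave phase shift.
At the lower boundary (n = 2.343 to n = 1.471) the reflected ray undergoes no phase shift.
Net: one phase inversion between the two reflected rays.
With one net inversion, destructive interference in reflection requires 2 n t = m λ.
λ = 2 n t / m. The fifth-longest wavelength is m = 5: λ = 2 × 2.343 × 444 / 5.00 = 416 nm.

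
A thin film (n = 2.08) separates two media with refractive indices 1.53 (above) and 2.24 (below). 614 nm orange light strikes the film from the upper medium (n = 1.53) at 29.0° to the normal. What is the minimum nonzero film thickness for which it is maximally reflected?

158 nm

Ray reflecting at the top interface goes from n = 1.53 toward n = 2.08: a half-wave phase shift.
Bottom surface (2.08 → 2.24): reflection off a higher-index medium gives a half-wave phase shift.
Zero or two π shifts → no net half-wave offset.
So the condition for constructive reflection is 2 n t cos θ_r = m λ.
Snell's law: 1.53 sin 29.0° = 2.08 sin θ_r → sin θ_r = 0.357, cos θ_r = 0.934.
Minimum nonzero at m = 1: t = λ / (2 n cos θ_r) = 614 / (2 × 2.08 × 0.934) = 158 nm.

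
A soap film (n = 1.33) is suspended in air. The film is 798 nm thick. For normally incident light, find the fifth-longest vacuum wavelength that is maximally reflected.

472 nm

Top surface (1.0 → 1.33): reflection off a higher-index medium gives a half-wave phase shift.
Ray reflecting at the bottom interface goes from n = 1.33 toward n = 1.0: no phase shift.
The two reflections differ by half a wavelength.
So the condition for constructive reflection is 2 n t = (m + ½) λ.
λ = 2 n t / (m + ½). The fifth-longest wavelength is m = 4: λ = 2 × 1.33 × 798 / 4.50 = 472 nm.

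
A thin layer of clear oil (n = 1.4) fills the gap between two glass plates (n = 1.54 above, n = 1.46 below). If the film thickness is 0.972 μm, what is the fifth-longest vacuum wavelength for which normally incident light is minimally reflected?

At the upper boundary (n = 1.54 to n = 1.4) the reflected ray undergoes no phase shift.
At the lower boundary (n = 1.4 to n = 1.46) the reflected ray undergoes a half-wave phase shift.
The two reflections differ by half a wavelength.
So the condition for destructive reflection is 2 n t = m λ.
λ = 2 n t / m. The fifth-longest wavelength is m = 5: λ = 2 × 1.4 × 972 / 5.00 = 544 nm.

544 nm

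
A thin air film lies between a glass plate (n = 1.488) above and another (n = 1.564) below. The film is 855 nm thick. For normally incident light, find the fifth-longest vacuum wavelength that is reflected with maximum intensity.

380 nm

Top surface (1.488 → 1.0): reflection off a lower-index medium gives no phase shift.
Ray reflecting at the bottom interface goes from n = 1.0 toward n = 1.564: a half-wave phase shift.
The two reflections differ by half a wavelength.
So the condition for constructive reflection is 2 n t = (m + ½) λ.
λ = 2 n t / (m + ½). The fifth-longest wavelength is m = 4: λ = 2 × 1.0 × 855 / 4.50 = 380 nm.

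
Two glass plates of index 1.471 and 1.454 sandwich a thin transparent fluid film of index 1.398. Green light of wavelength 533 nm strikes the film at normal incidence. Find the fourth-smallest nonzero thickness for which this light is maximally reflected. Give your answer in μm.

0.667 μm

Ray reflecting at the top interface goes from n = 1.471 toward n = 1.398: no phase shift.
Bottom surface (1.398 → 1.454): reflection off a higher-index medium gives a half-wave phase shift.
The two reflections differ by half a wavelength.
For bright reflection here: 2 n t = (m + ½) λ.
The fourth-smallest nonzero thickness corresponds to m = 3: t = (m + ½) λ / (2 n) = 3.50 × 533 / (2 × 1.398) = 667 nm.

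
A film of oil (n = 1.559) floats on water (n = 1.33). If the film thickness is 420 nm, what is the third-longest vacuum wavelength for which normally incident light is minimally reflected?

437 nm

At the upper boundary (n = 1.0 to n = 1.559) the reflected ray undergoes a half-wave phase shift.
Bottom surface (1.559 → 1.33): reflection off a lower-index medium gives no phase shift.
Exactly one π shift → a net half-wave offset.
For minimum reflection here: 2 n t = m λ.
λ = 2 n t / m. The third-longest wavelength is m = 3: λ = 2 × 1.559 × 420 / 3.00 = 437 nm.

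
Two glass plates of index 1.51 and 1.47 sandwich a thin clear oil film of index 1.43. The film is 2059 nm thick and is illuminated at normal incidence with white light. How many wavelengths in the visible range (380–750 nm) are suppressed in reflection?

8

At the upper boundary (n = 1.51 to n = 1.43) the reflected ray undergoes no phase shift.
Bottom surface (1.43 → 1.47): reflection off a higher-index medium gives a half-wave phase shift.
The two reflections differ by half a wavelength.
For weak reflection here: 2 n t = m λ.
λ = 2 n t / m = 5889 / m nm.
m=7: 841 nm (IR); m=8: 736 nm (visible); m=9: 654 nm (visible); m=10: 589 nm (visible); m=11: 535 nm (visible); m=12: 491 nm (visible); m=13: 453 nm (visible); m=14: 421 nm (visible); m=15: 393 nm (visible); m=16: 368 nm (UV).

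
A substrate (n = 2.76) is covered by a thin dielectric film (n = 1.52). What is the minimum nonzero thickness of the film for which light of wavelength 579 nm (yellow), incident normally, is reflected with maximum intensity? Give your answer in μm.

0.190 μm

Top surface (1.0 → 1.52): reflection off a higher-index medium gives a half-wave phase shift.
At the lower boundary (n = 1.52 to n = 2.76) the reflected ray undergoes a half-wave phase shift.
Net: no relative phase inversion (both shifts match).
For strong reflection here: 2 n t = m λ.
Minimum nonzero at m = 1: t = λ / (2 n) = 579 / (2 × 1.52) = 190 nm.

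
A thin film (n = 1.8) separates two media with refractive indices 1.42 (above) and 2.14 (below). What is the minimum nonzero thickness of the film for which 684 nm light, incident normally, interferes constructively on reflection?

190 nm

At the upper boundary (n = 1.42 to n = 1.8) the reflected ray undergoes a half-wave phase shift.
At the lower boundary (n = 1.8 to n = 2.14) the reflected ray undergoes a half-wave phase shift.
Zero or two π shifts → no net half-wave offset.
For strong reflection here: 2 n t = m λ.
Minimum nonzero at m = 1: t = λ / (2 n) = 684 / (2 × 1.8) = 190 nm.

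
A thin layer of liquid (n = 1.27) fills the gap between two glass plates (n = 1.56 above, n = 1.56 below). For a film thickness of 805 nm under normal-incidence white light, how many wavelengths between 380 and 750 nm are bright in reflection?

Ray reflecting at the top interface goes from n = 1.56 toward n = 1.27: no phase shift.
Ray reflecting at the bottom interface goes from n = 1.27 toward n = 1.56: a half-wave phase shift.
The two reflections differ by half a wavelength.
For bright reflection here: 2 n t = (m + ½) λ.
λ = 2 n t / (m + ½) = 2045 / (m + ½) nm.
m=2: 818 nm (IR); m=3: 584 nm (visible); m=4: 454 nm (visible); m=5: 372 nm (UV).

2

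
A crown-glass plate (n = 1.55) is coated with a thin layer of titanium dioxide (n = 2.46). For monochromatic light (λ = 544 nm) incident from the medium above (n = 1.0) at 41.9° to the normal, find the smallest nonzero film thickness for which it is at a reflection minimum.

Ray reflecting at the top interface goes from n = 1.0 toward n = 2.46: a half-wave phase shift.
Ray reflecting at the bottom interface goes from n = 2.46 toward n = 1.55: no phase shift.
Net: one phase inversion between the two reflected rays.
So the condition for destructive reflection is 2 n t cos θ_r = m λ.
Snell's law: 1.0 sin 41.9° = 2.46 sin θ_r → sin θ_r = 0.271, cos θ_r = 0.962.
Minimum nonzero at m = 1: t = λ / (2 n cos θ_r) = 544 / (2 × 2.46 × 0.962) = 115 nm.

115 nm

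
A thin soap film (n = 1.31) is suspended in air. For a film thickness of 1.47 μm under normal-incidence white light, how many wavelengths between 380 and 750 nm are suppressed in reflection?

Ray reflecting at the top interface goes from n = 1.0 toward n = 1.31: a half-wave phase shift.
At the lower boundary (n = 1.31 to n = 1.0) the reflected ray undergoes no phase shift.
Exactly one π shift → a net half-wave offset.
With one net inversion, destructive interference in reflection requires 2 n t = m λ.
λ = 2 n t / m = 3851 / m nm.
m=5: 770 nm (IR); m=6: 642 nm (visible); m=7: 550 nm (visible); m=8: 481 nm (visible); m=9: 428 nm (visible); m=10: 385 nm (visible); m=11: 350 nm (UV).

5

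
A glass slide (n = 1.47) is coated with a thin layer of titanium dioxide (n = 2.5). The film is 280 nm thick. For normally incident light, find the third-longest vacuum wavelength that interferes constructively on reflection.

560 nm

Ray reflecting at the top interface goes from n = 1.0 toward n = 2.5: a half-wave phase shift.
At the lower boundary (n = 2.5 to n = 1.47) the reflected ray undergoes no phase shift.
Net: one phase inversion between the two reflected rays.
For maximum reflection here: 2 n t = (m + ½) λ.
λ = 2 n t / (m + ½). The third-longest wavelength is m = 2: λ = 2 × 2.5 × 280 / 2.50 = 560 nm.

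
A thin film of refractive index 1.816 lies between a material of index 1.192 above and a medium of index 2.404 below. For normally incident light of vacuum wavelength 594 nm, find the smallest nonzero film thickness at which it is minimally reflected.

Ray reflecting at the top interface goes from n = 1.192 toward n = 1.816: a half-wave phase shift.
At the lower boundary (n = 1.816 to n = 2.404) the reflected ray undergoes a half-wave phase shift.
Zero or two π shifts → no net half-wave offset.
With no net inversion, destructive interference in reflection requires 2 n t = (m + ½) λ.
Minimum at m = 0: t = λ / (4 n) = 594 / (4 × 1.816) = 81.8 nm.

81.8 nm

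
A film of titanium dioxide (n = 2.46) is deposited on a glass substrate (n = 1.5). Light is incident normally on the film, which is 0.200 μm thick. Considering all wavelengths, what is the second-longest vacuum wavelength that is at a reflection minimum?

492 nm

At the upper boundary (n = 1.0 to n = 2.46) the reflected ray undergoes a half-wave phase shift.
Ray reflecting at the bottom interface goes from n = 2.46 toward n = 1.5: no phase shift.
The two reflections differ by half a wavelength.
For weak reflection here: 2 n t = m λ.
λ = 2 n t / m. The second-longest wavelength is m = 2: λ = 2 × 2.46 × 200 / 2.00 = 492 nm.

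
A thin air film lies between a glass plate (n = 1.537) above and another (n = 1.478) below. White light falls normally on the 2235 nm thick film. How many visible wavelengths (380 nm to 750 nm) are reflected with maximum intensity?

Ray reflecting at the top interface goes from n = 1.537 toward n = 1.0: no phase shift.
Ray reflecting at the bottom interface goes from n = 1.0 toward n = 1.478: a half-wave phase shift.
Net: one phase inversion between the two reflected rays.
So the condition for constructive reflection is 2 n t = (m + ½) λ.
λ = 2 n t / (m + ½) = 4470 / (m + ½) nm.
m=5: 813 nm (IR); m=6: 688 nm (visible); m=7: 596 nm (visible); m=8: 526 nm (visible); m=9: 471 nm (visible); m=10: 426 nm (visible); m=11: 389 nm (visible); m=12: 358 nm (UV).

6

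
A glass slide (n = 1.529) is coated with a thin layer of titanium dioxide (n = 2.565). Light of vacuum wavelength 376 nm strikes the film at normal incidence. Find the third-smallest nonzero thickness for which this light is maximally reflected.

At the upper boundary (n = 1.0 to n = 2.565) the reflected ray undergoes a half-wave phase shift.
At the lower boundary (n = 2.565 to n = 1.529) the reflected ray undergoes no phase shift.
Exactly one π shift → a net half-wave offset.
So the condition for constructive reflection is 2 n t = (m + ½) λ.
The third-smallest nonzero thickness corresponds to m = 2: t = (m + ½) λ / (2 n) = 2.50 × 376 / (2 × 2.565) = 183 nm.

183 nm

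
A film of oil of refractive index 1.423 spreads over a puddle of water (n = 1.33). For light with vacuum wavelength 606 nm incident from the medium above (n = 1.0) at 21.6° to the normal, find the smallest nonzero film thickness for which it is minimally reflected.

220 nm

At the upper boundary (n = 1.0 to n = 1.423) the reflected ray undergoes a half-wave phase shift.
At the lower boundary (n = 1.423 to n = 1.33) the reflected ray undergoes no phase shift.
Exactly one π shift → a net half-wave offset.
For minimum reflection here: 2 n t cos θ_r = m λ.
Snell's law: 1.0 sin 21.6° = 1.423 sin θ_r → sin θ_r = 0.259, cos θ_r = 0.966.
Minimum nonzero at m = 1: t = λ / (2 n cos θ_r) = 606 / (2 × 1.423 × 0.966) = 220 nm.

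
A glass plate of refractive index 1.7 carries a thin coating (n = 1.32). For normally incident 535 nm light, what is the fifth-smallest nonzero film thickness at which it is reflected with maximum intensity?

At the upper boundary (n = 1.0 to n = 1.32) the reflected ray undergoes a half-wave phase shift.
Bottom surface (1.32 → 1.7): reflection off a higher-index medium gives a half-wave phase shift.
The two reflections carry the same phase change, so no net offset.
With no net inversion, constructive interference in reflection requires 2 n t = m λ.
The fifth-smallest nonzero thickness corresponds to m = 5: t = m λ / (2 n) = 5.00 × 535 / (2 × 1.32) = 1013 nm.

1013 nm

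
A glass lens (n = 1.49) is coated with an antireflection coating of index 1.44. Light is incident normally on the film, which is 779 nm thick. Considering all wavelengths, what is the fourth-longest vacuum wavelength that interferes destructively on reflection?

Top surface (1.0 → 1.44): reflection off a higher-index medium gives a half-wave phase shift.
Ray reflecting at the bottom interface goes from n = 1.44 toward n = 1.49: a half-wave phase shift.
The two reflections carry the same phase change, so no net offset.
So the condition for destructive reflection is 2 n t = (m + ½) λ.
λ = 2 n t / (m + ½). The fourth-longest wavelength is m = 3: λ = 2 × 1.44 × 779 / 3.50 = 641 nm.

641 nm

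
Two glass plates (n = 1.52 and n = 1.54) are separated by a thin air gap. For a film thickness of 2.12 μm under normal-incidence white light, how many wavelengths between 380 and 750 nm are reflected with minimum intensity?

6

Top surface (1.52 → 1.0): reflection off a lower-index medium gives no phase shift.
At the lower boundary (n = 1.0 to n = 1.54) the reflected ray undergoes a half-wave phase shift.
Net: one phase inversion between the two reflected rays.
For minimum reflection here: 2 n t = m λ.
λ = 2 n t / m = 4240 / m nm.
m=5: 848 nm (IR); m=6: 707 nm (visible); m=7: 606 nm (visible); m=8: 530 nm (visible); m=9: 471 nm (visible); m=10: 424 nm (visible); m=11: 385 nm (visible); m=12: 353 nm (UV).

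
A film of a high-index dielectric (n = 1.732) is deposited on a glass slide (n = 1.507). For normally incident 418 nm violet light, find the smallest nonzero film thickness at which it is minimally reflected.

Ray reflecting at the top interface goes from n = 1.0 toward n = 1.732: a half-wave phase shift.
Bottom surface (1.732 → 1.507): reflection off a lower-index medium gives no phase shift.
Exactly one π shift → a net half-wave offset.
For weak reflection here: 2 n t = m λ.
Minimum nonzero at m = 1: t = λ / (2 n) = 418 / (2 × 1.732) = 121 nm.

121 nm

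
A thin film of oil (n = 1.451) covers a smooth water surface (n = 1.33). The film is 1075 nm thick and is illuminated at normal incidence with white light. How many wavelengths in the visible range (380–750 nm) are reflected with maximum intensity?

At the upper boundary (n = 1.0 to n = 1.451) the reflected ray undergoes a half-wave phase shift.
Bottom surface (1.451 → 1.33): reflection off a lower-index medium gives no phase shift.
Net: one phase inversion between the two reflected rays.
So the condition for constructive reflection is 2 n t = (m + ½) λ.
λ = 2 n t / (m + ½) = 3120 / (m + ½) nm.
m=3: 891 nm (IR); m=4: 693 nm (visible); m=5: 567 nm (visible); m=6: 480 nm (visible); m=7: 416 nm (visible); m=8: 367 nm (UV).

4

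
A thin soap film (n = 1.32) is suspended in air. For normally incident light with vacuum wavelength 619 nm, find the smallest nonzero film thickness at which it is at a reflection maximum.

Ray reflecting at the top interface goes from n = 1.0 toward n = 1.32: a half-wave phase shift.
At the lower boundary (n = 1.32 to n = 1.0) the reflected ray undergoes no phase shift.
Net: one phase inversion between the two reflected rays.
With one net inversion, constructive interference in reflection requires 2 n t = (m + ½) λ.
Minimum at m = 0: t = λ / (4 n) = 619 / (4 × 1.32) = 117 nm.

117 nm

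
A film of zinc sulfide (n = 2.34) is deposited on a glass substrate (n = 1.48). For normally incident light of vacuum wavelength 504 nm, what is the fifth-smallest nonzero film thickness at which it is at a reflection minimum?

At the upper boundary (n = 1.0 to n = 2.34) the reflected ray undergoes a half-wave phase shift.
Ray reflecting at the bottom interface goes from n = 2.34 toward n = 1.48: no phase shift.
Exactly one π shift → a net half-wave offset.
So the condition for destructive reflection is 2 n t = m λ.
The fifth-smallest nonzero thickness corresponds to m = 5: t = m λ / (2 n) = 5.00 × 504 / (2 × 2.34) = 538 nm.

538 nm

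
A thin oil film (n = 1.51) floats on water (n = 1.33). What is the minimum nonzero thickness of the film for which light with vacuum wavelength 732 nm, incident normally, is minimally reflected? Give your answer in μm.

Top surface (1.0 → 1.51): reflection off a higher-index medium gives a half-wave phase shift.
Ray reflecting at the bottom interface goes from n = 1.51 toward n = 1.33: no phase shift.
Net: one phase inversion between the two reflected rays.
For dark reflection here: 2 n t = m λ.
Minimum nonzero at m = 1: t = λ / (2 n) = 732 / (2 × 1.51) = 242 nm.

0.242 μm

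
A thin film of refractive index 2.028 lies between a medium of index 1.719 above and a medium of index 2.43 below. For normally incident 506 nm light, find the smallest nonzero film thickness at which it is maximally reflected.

125 nm

Ray reflecting at the top interface goes from n = 1.719 toward n = 2.028: a half-wave phase shift.
Bottom surface (2.028 → 2.43): reflection off a higher-index medium gives a half-wave phase shift.
The two reflections carry the same phase change, so no net offset.
So the condition for constructive reflection is 2 n t = m λ.
Minimum nonzero at m = 1: t = λ / (2 n) = 506 / (2 × 2.028) = 125 nm.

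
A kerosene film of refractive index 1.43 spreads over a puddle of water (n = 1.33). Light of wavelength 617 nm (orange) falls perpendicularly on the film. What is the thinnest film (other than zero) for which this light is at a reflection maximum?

At the upper boundary (n = 1.0 to n = 1.43) the reflected ray undergoes a half-wave phase shift.
At the lower boundary (n = 1.43 to n = 1.33) the reflected ray undergoes no phase shift.
Net: one phase inversion between the two reflected rays.
For bright reflection here: 2 n t = (m + ½) λ.
Minimum at m = 0: t = λ / (4 n) = 617 / (4 × 1.43) = 108 nm.

108 nm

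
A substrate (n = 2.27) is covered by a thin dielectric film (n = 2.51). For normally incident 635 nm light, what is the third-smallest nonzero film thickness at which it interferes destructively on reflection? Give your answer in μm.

Top surface (1.0 → 2.51): reflection off a higher-index medium gives a half-wave phase shift.
At the lower boundary (n = 2.51 to n = 2.27) the reflected ray undergoes no phase shift.
Net: one phase inversion between the two reflected rays.
For dark reflection here: 2 n t = m λ.
The third-smallest nonzero thickness corresponds to m = 3: t = m λ / (2 n) = 3.00 × 635 / (2 × 2.51) = 379 nm.

0.379 μm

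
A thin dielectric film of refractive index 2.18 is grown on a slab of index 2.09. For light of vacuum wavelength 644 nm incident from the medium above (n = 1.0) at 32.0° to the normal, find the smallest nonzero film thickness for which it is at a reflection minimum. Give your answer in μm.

0.152 μm

At the upper boundary (n = 1.0 to n = 2.18) the reflected ray undergoes a half-wave phase shift.
Ray reflecting at the bottom interface goes from n = 2.18 toward n = 2.09: no phase shift.
The two reflections differ by half a wavelength.
For dark reflection here: 2 n t cos θ_r = m λ.
Snell's law: 1.0 sin 32.0° = 2.18 sin θ_r → sin θ_r = 0.243, cos θ_r = 0.970.
Minimum nonzero at m = 1: t = λ / (2 n cos θ_r) = 644 / (2 × 2.18 × 0.970) = 152 nm.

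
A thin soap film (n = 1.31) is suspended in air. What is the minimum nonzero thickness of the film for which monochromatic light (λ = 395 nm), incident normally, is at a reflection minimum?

At the upper boundary (n = 1.0 to n = 1.31) the reflected ray undergoes a half-wave phase shift.
Bottom surface (1.31 → 1.0): reflection off a lower-index medium gives no phase shift.
Net: one phase inversion between the two reflected rays.
So the condition for destructive reflection is 2 n t = m λ.
Minimum nonzero at m = 1: t = λ / (2 n) = 395 / (2 × 1.31) = 151 nm.

151 nm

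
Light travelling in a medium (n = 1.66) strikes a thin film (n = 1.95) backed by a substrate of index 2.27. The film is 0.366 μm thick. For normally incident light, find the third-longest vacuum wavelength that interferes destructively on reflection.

571 nm

Top surface (1.66 → 1.95): reflection off a higher-index medium gives a half-wave phase shift.
At the lower boundary (n = 1.95 to n = 2.27) the reflected ray undergoes a half-wave phase shift.
The two reflections carry the same phase change, so no net offset.
For minimum reflection here: 2 n t = (m + ½) λ.
λ = 2 n t / (m + ½). The third-longest wavelength is m = 2: λ = 2 × 1.95 × 366 / 2.50 = 571 nm.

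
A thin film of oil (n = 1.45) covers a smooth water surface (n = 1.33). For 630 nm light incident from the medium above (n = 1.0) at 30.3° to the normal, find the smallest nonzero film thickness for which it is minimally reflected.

232 nm

Ray reflecting at the top interface goes from n = 1.0 toward n = 1.45: a half-wave phase shift.
Bottom surface (1.45 → 1.33): reflection off a lower-index medium gives no phase shift.
The two reflections differ by half a wavelength.
With one net inversion, destructive interference in reflection requires 2 n t cos θ_r = m λ.
Snell's law: 1.0 sin 30.3° = 1.45 sin θ_r → sin θ_r = 0.348, cos θ_r = 0.938.
Minimum nonzero at m = 1: t = λ / (2 n cos θ_r) = 630 / (2 × 1.45 × 0.938) = 232 nm.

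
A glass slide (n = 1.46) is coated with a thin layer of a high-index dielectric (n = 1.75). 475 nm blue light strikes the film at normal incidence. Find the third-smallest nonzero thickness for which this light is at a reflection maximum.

At the upper boundary (n = 1.0 to n = 1.75) the reflected ray undergoes a half-wave phase shift.
Bottom surface (1.75 → 1.46): reflection off a lower-index medium gives no phase shift.
Net: one phase inversion between the two reflected rays.
With one net inversion, constructive interference in reflection requires 2 n t = (m + ½) λ.
The third-smallest nonzero thickness corresponds to m = 2: t = (m + ½) λ / (2 n) = 2.50 × 475 / (2 × 1.75) = 339 nm.

339 nm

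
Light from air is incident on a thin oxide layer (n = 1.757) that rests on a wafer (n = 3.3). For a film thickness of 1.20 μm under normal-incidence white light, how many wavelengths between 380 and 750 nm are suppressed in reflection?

5

At the upper boundary (n = 1.0 to n = 1.757) the reflected ray undergoes a half-wave phase shift.
Bottom surface (1.757 → 3.3): reflection off a higher-index medium gives a half-wave phase shift.
Zero or two π shifts → no net half-wave offset.
For dark reflection here: 2 n t = (m + ½) λ.
λ = 2 n t / (m + ½) = 4217 / (m + ½) nm.
m=5: 767 nm (IR); m=6: 649 nm (visible); m=7: 562 nm (visible); m=8: 496 nm (visible); m=9: 444 nm (visible); m=10: 402 nm (visible); m=11: 367 nm (UV).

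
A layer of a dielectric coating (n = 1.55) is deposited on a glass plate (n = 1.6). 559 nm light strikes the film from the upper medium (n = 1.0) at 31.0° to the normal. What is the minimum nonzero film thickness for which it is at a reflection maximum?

191 nm

Top surface (1.0 → 1.55): reflection off a higher-index medium gives a half-wave phase shift.
Bottom surface (1.55 → 1.6): reflection off a higher-index medium gives a half-wave phase shift.
Net: no relative phase inversion (both shifts match).
With no net inversion, constructive interference in reflection requires 2 n t cos θ_r = m λ.
Snell's law: 1.0 sin 31.0° = 1.55 sin θ_r → sin θ_r = 0.332, cos θ_r = 0.943.
Minimum nonzero at m = 1: t = λ / (2 n cos θ_r) = 559 / (2 × 1.55 × 0.943) = 191 nm.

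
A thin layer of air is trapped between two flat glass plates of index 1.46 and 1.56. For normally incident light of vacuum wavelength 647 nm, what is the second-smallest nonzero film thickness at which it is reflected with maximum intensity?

Ray reflecting at the top interface goes from n = 1.46 toward n = 1.0: no phase shift.
Bottom surface (1.0 → 1.56): reflection off a higher-index medium gives a half-wave phase shift.
Net: one phase inversion between the two reflected rays.
With one net inversion, constructive interference in reflection requires 2 n t = (m + ½) λ.
The second-smallest nonzero thickness corresponds to m = 1: t = (m + ½) λ / (2 n) = 1.50 × 647 / (2 × 1.0) = 485 nm.

485 nm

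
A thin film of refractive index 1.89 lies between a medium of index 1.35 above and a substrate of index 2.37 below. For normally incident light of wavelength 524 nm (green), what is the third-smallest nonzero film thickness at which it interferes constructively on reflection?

Top surface (1.35 → 1.89): reflection off a higher-index medium gives a half-wave phase shift.
Ray reflecting at the bottom interface goes from n = 1.89 toward n = 2.37: a half-wave phase shift.
Net: no relative phase inversion (both shifts match).
For bright reflection here: 2 n t = m λ.
The third-smallest nonzero thickness corresponds to m = 3: t = m λ / (2 n) = 3.00 × 524 / (2 × 1.89) = 416 nm.

416 nm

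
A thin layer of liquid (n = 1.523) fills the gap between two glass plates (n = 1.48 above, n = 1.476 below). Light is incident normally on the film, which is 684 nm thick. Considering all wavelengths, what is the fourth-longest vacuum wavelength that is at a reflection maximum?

Ray reflecting at the top interface goes from n = 1.48 toward n = 1.523: a half-wave phase shift.
At the lower boundary (n = 1.523 to n = 1.476) the reflected ray undergoes no phase shift.
The two reflections differ by half a wavelength.
For strong reflection here: 2 n t = (m + ½) λ.
λ = 2 n t / (m + ½). The fourth-longest wavelength is m = 3: λ = 2 × 1.523 × 684 / 3.50 = 595 nm.

595 nm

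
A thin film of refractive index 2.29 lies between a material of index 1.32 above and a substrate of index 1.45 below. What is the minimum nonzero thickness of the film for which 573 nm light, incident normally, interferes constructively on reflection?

At the upper boundary (n = 1.32 to n = 2.29) the reflected ray undergoes a half-wave phase shift.
At the lower boundary (n = 2.29 to n = 1.45) the reflected ray undergoes no phase shift.
Net: one phase inversion between the two reflected rays.
For bright reflection here: 2 n t = (m + ½) λ.
Minimum at m = 0: t = λ / (4 n) = 573 / (4 × 2.29) = 62.6 nm.

62.6 nm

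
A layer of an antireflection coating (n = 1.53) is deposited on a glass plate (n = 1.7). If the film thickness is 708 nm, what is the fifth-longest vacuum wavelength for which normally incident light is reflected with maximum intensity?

433 nm

At the upper boundary (n = 1.0 to n = 1.53) the reflected ray undergoes a half-wave phase shift.
At the lower boundary (n = 1.53 to n = 1.7) the reflected ray undergoes a half-wave phase shift.
Zero or two π shifts → no net half-wave offset.
For bright reflection here: 2 n t = m λ.
λ = 2 n t / m. The fifth-longest wavelength is m = 5: λ = 2 × 1.53 × 708 / 5.00 = 433 nm.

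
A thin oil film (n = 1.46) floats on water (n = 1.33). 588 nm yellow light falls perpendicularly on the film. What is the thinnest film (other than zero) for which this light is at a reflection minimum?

At the upper boundary (n = 1.0 to n = 1.46) the reflected ray undergoes a half-wave phase shift.
At the lower boundary (n = 1.46 to n = 1.33) the reflected ray undergoes no phase shift.
The two reflections differ by half a wavelength.
So the condition for destructive reflection is 2 n t = m λ.
Minimum nonzero at m = 1: t = λ / (2 n) = 588 / (2 × 1.46) = 201 nm.

201 nm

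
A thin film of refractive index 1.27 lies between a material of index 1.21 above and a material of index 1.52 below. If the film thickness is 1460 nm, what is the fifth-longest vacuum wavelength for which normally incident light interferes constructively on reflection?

742 nm

Top surface (1.21 → 1.27): reflection off a higher-index medium gives a half-wave phase shift.
Bottom surface (1.27 → 1.52): reflection off a higher-index medium gives a half-wave phase shift.
The two reflections carry the same phase change, so no net offset.
So the condition for constructive reflection is 2 n t = m λ.
λ = 2 n t / m. The fifth-longest wavelength is m = 5: λ = 2 × 1.27 × 1460 / 5.00 = 742 nm.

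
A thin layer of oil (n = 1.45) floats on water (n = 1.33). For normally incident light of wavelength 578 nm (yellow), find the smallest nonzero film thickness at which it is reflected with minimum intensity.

Top surface (1.0 → 1.45): reflection off a higher-index medium gives a half-wave phase shift.
Ray reflecting at the bottom interface goes from n = 1.45 toward n = 1.33: no phase shift.
The two reflections differ by half a wavelength.
With one net inversion, destructive interference in reflection requires 2 n t = m λ.
Minimum nonzero at m = 1: t = λ / (2 n) = 578 / (2 × 1.45) = 199 nm.

199 nm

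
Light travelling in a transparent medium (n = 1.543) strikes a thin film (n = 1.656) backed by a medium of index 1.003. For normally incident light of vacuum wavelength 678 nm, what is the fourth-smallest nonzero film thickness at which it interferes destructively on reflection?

819 nm

Top surface (1.543 → 1.656): reflection off a higher-index medium gives a half-wave phase shift.
At the lower boundary (n = 1.656 to n = 1.003) the reflected ray undergoes no phase shift.
Exactly one π shift → a net half-wave offset.
So the condition for destructive reflection is 2 n t = m λ.
The fourth-smallest nonzero thickness corresponds to m = 4: t = m λ / (2 n) = 4.00 × 678 / (2 × 1.656) = 819 nm.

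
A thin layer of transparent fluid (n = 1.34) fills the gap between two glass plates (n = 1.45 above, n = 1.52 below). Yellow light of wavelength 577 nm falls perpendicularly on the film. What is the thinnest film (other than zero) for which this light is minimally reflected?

215 nm

At the upper boundary (n = 1.45 to n = 1.34) the reflected ray undergoes no phase shift.
Ray reflecting at the bottom interface goes from n = 1.34 toward n = 1.52: a half-wave phase shift.
The two reflections differ by half a wavelength.
So the condition for destructive reflection is 2 n t = m λ.
Minimum nonzero at m = 1: t = λ / (2 n) = 577 / (2 × 1.34) = 215 nm.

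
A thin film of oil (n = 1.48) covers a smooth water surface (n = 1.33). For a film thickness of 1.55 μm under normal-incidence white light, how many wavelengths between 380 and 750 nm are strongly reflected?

Top surface (1.0 → 1.48): reflection off a higher-index medium gives a half-wave phase shift.
At the lower boundary (n = 1.48 to n = 1.33) the reflected ray undergoes no phase shift.
Net: one phase inversion between the two reflected rays.
With one net inversion, constructive interference in reflection requires 2 n t = (m + ½) λ.
λ = 2 n t / (m + ½) = 4588 / (m + ½) nm.
m=5: 834 nm (IR); m=6: 706 nm (visible); m=7: 612 nm (visible); m=8: 540 nm (visible); m=9: 483 nm (visible); m=10: 437 nm (visible); m=11: 399 nm (visible); m=12: 367 nm (UV).

6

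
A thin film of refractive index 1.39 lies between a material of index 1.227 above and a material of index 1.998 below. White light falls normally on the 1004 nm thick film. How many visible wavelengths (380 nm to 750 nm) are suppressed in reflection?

At the upper boundary (n = 1.227 to n = 1.39) the reflected ray undergoes a half-wave phase shift.
At the lower boundary (n = 1.39 to n = 1.998) the reflected ray undergoes a half-wave phase shift.
Zero or two π shifts → no net half-wave offset.
With no net inversion, destructive interference in reflection requires 2 n t = (m + ½) λ.
λ = 2 n t / (m + ½) = 2791 / (m + ½) nm.
m=3: 797 nm (IR); m=4: 620 nm (visible); m=5: 507 nm (visible); m=6: 429 nm (visible); m=7: 372 nm (UV).

3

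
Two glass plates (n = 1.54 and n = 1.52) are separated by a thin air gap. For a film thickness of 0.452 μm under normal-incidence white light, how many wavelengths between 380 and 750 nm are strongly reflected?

1

At the upper boundary (n = 1.54 to n = 1.0) the reflected ray undergoes no phase shift.
Bottom surface (1.0 → 1.52): reflection off a higher-index medium gives a half-wave phase shift.
Exactly one π shift → a net half-wave offset.
With one net inversion, constructive interference in reflection requires 2 n t = (m + ½) λ.
λ = 2 n t / (m + ½) = 904 / (m + ½) nm.
m=0: 1808 nm (IR); m=1: 603 nm (visible); m=2: 362 nm (UV).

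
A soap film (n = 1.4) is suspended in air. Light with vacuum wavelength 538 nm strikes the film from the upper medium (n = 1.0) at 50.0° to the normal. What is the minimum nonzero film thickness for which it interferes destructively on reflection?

230 nm

Ray reflecting at the top interface goes from n = 1.0 toward n = 1.4: a half-wave phase shift.
At the lower boundary (n = 1.4 to n = 1.0) the reflected ray undergoes no phase shift.
The two reflections differ by half a wavelength.
So the condition for destructive reflection is 2 n t cos θ_r = m λ.
Snell's law: 1.0 sin 50.0° = 1.4 sin θ_r → sin θ_r = 0.547, cos θ_r = 0.837.
Minimum nonzero at m = 1: t = λ / (2 n cos θ_r) = 538 / (2 × 1.4 × 0.837) = 230 nm.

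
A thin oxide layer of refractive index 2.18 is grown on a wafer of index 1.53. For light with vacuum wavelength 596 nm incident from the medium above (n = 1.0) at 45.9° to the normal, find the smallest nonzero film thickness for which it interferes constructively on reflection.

At the upper boundary (n = 1.0 to n = 2.18) the reflected ray undergoes a half-wave phase shift.
At the lower boundary (n = 2.18 to n = 1.53) the reflected ray undergoes no phase shift.
Exactly one π shift → a net half-wave offset.
For bright reflection here: 2 n t cos θ_r = (m + ½) λ.
Snell's law: 1.0 sin 45.9° = 2.18 sin θ_r → sin θ_r = 0.329, cos θ_r = 0.944.
Minimum at m = 0: t = λ / (4 n cos θ_r) = 596 / (4 × 2.18 × 0.944) = 72.4 nm.

72.4 nm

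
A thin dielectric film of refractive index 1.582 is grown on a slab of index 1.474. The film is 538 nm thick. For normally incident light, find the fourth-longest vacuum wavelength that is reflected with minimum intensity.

426 nm

At the upper boundary (n = 1.0 to n = 1.582) the reflected ray undergoes a half-wave phase shift.
Ray reflecting at the bottom interface goes from n = 1.582 toward n = 1.474: no phase shift.
Exactly one π shift → a net half-wave offset.
For minimum reflection here: 2 n t = m λ.
λ = 2 n t / m. The fourth-longest wavelength is m = 4: λ = 2 × 1.582 × 538 / 4.00 = 426 nm.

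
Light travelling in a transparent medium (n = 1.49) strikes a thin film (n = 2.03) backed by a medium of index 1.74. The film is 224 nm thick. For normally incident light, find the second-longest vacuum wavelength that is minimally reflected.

At the upper boundary (n = 1.49 to n = 2.03) the reflected ray undergoes a half-wave phase shift.
Ray reflecting at the bottom interface goes from n = 2.03 toward n = 1.74: no phase shift.
Exactly one π shift → a net half-wave offset.
With one net inversion, destructive interference in reflection requires 2 n t = m λ.
λ = 2 n t / m. The second-longest wavelength is m = 2: λ = 2 × 2.03 × 224 / 2.00 = 455 nm.

455 nm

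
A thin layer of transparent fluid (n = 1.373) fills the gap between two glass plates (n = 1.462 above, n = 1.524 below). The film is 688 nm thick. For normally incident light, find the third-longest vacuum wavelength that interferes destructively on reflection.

Top surface (1.462 → 1.373): reflection off a lower-index medium gives no phase shift.
Bottom surface (1.373 → 1.524): reflection off a higher-index medium gives a half-wave phase shift.
The two reflections differ by half a wavelength.
So the condition for destructive reflection is 2 n t = m λ.
λ = 2 n t / m. The third-longest wavelength is m = 3: λ = 2 × 1.373 × 688 / 3.00 = 630 nm.

630 nm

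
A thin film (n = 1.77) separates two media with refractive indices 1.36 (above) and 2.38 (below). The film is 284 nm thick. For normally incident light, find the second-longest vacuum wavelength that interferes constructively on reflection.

503 nm

Top surface (1.36 → 1.77): reflection off a higher-index medium gives a half-wave phase shift.
Ray reflecting at the bottom interface goes from n = 1.77 toward n = 2.38: a half-wave phase shift.
Net: no relative phase inversion (both shifts match).
With no net inversion, constructive interference in reflection requires 2 n t = m λ.
λ = 2 n t / m. The second-longest wavelength is m = 2: λ = 2 × 1.77 × 284 / 2.00 = 503 nm.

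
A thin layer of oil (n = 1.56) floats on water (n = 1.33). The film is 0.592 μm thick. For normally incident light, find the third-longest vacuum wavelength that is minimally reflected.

616 nm

Top surface (1.0 → 1.56): reflection off a higher-index medium gives a half-wave phase shift.
Bottom surface (1.56 → 1.33): reflection off a lower-index medium gives no phase shift.
Net: one phase inversion between the two reflected rays.
So the condition for destructive reflection is 2 n t = m λ.
λ = 2 n t / m. The third-longest wavelength is m = 3: λ = 2 × 1.56 × 592 / 3.00 = 616 nm.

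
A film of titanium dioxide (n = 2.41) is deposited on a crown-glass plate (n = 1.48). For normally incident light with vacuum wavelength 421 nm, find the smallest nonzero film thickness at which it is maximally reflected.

Ray reflecting at the top interface goes from n = 1.0 toward n = 2.41: a half-wave phase shift.
Ray reflecting at the bottom interface goes from n = 2.41 toward n = 1.48: no phase shift.
Exactly one π shift → a net half-wave offset.
With one net inversion, constructive interference in reflection requires 2 n t = (m + ½) λ.
Minimum at m = 0: t = λ / (4 n) = 421 / (4 × 2.41) = 43.7 nm.

43.7 nm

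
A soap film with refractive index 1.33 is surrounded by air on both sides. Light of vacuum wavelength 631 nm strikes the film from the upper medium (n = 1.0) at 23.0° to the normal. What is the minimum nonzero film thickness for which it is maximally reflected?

Ray reflecting at the top interface goes from n = 1.0 toward n = 1.33: a half-wave phase shift.
Bottom surface (1.33 → 1.0): reflection off a lower-index medium gives no phase shift.
Exactly one π shift → a net half-wave offset.
For maximum reflection here: 2 n t cos θ_r = (m + ½) λ.
Snell's law: 1.0 sin 23.0° = 1.33 sin θ_r → sin θ_r = 0.294, cos θ_r = 0.956.
Minimum at m = 0: t = λ / (4 n cos θ_r) = 631 / (4 × 1.33 × 0.956) = 124 nm.

124 nm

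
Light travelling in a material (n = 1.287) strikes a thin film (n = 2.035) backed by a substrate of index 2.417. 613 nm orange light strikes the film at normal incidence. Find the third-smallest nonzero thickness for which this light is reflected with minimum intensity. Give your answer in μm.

0.377 μm

Ray reflecting at the top interface goes from n = 1.287 toward n = 2.035: a half-wave phase shift.
At the lower boundary (n = 2.035 to n = 2.417) the reflected ray undergoes a half-wave phase shift.
Zero or two π shifts → no net half-wave offset.
With no net inversion, destructive interference in reflection requires 2 n t = (m + ½) λ.
The third-smallest nonzero thickness corresponds to m = 2: t = (m + ½) λ / (2 n) = 2.50 × 613 / (2 × 2.035) = 377 nm.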